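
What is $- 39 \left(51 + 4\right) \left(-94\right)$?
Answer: $201630$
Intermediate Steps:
$- 39 \left(51 + 4\right) \left(-94\right) = \left(-39\right) 55 \left(-94\right) = \left(-2145\right) \left(-94\right) = 201630$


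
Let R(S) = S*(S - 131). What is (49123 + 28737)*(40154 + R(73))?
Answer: 2796731200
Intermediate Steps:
R(S) = S*(-131 + S)
(49123 + 28737)*(40154 + R(73)) = (49123 + 28737)*(40154 + 73*(-131 + 73)) = 77860*(40154 + 73*(-58)) = 77860*(40154 - 4234) = 77860*35920 = 2796731200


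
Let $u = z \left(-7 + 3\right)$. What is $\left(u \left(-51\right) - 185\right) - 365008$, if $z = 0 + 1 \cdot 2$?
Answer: $-364785$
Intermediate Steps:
$z = 2$ ($z = 0 + 2 = 2$)
$u = -8$ ($u = 2 \left(-7 + 3\right) = 2 \left(-4\right) = -8$)
$\left(u \left(-51\right) - 185\right) - 365008 = \left(\left(-8\right) \left(-51\right) - 185\right) - 365008 = \left(408 - 185\right) - 365008 = 223 - 365008 = -364785$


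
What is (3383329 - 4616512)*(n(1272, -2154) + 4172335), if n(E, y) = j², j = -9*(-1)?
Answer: -5145352480128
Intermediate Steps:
j = 9
n(E, y) = 81 (n(E, y) = 9² = 81)
(3383329 - 4616512)*(n(1272, -2154) + 4172335) = (3383329 - 4616512)*(81 + 4172335) = -1233183*4172416 = -5145352480128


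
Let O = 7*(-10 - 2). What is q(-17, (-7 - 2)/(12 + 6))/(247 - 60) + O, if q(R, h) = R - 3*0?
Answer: -925/11 ≈ -84.091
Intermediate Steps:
q(R, h) = R (q(R, h) = R + 0 = R)
O = -84 (O = 7*(-12) = -84)
q(-17, (-7 - 2)/(12 + 6))/(247 - 60) + O = -17/(247 - 60) - 84 = -17/187 - 84 = -17*1/187 - 84 = -1/11 - 84 = -925/11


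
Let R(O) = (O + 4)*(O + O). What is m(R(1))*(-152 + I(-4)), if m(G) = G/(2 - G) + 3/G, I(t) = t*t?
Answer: 646/5 ≈ 129.20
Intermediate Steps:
I(t) = t**2
R(O) = 2*O*(4 + O) (R(O) = (4 + O)*(2*O) = 2*O*(4 + O))
m(G) = 3/G + G/(2 - G)
m(R(1))*(-152 + I(-4)) = ((-6 - (2*1*(4 + 1))**2 + 3*(2*1*(4 + 1)))/(((2*1*(4 + 1)))*(-2 + 2*1*(4 + 1))))*(-152 + (-4)**2) = ((-6 - (2*1*5)**2 + 3*(2*1*5))/(((2*1*5))*(-2 + 2*1*5)))*(-152 + 16) = ((-6 - 1*10**2 + 3*10)/(10*(-2 + 10)))*(-136) = ((1/10)*(-6 - 1*100 + 30)/8)*(-136) = ((1/10)*(1/8)*(-6 - 100 + 30))*(-136) = ((1/10)*(1/8)*(-76))*(-136) = -19/20*(-136) = 646/5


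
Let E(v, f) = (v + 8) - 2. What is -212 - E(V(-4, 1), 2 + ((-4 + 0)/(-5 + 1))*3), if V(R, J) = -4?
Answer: -214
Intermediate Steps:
E(v, f) = 6 + v (E(v, f) = (8 + v) - 2 = 6 + v)
-212 - E(V(-4, 1), 2 + ((-4 + 0)/(-5 + 1))*3) = -212 - (6 - 4) = -212 - 1*2 = -212 - 2 = -214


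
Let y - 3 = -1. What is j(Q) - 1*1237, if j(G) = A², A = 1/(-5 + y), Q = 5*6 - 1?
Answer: -11132/9 ≈ -1236.9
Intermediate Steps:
y = 2 (y = 3 - 1 = 2)
Q = 29 (Q = 30 - 1 = 29)
A = -⅓ (A = 1/(-5 + 2) = 1/(-3) = -⅓ ≈ -0.33333)
j(G) = ⅑ (j(G) = (-⅓)² = ⅑)
j(Q) - 1*1237 = ⅑ - 1*1237 = ⅑ - 1237 = -11132/9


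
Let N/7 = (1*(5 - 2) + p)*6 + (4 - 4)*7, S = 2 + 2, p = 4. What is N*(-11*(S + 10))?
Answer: -45276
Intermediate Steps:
S = 4
N = 294 (N = 7*((1*(5 - 2) + 4)*6 + (4 - 4)*7) = 7*((1*3 + 4)*6 + 0*7) = 7*((3 + 4)*6 + 0) = 7*(7*6 + 0) = 7*(42 + 0) = 7*42 = 294)
N*(-11*(S + 10)) = 294*(-11*(4 + 10)) = 294*(-11*14) = 294*(-154) = -45276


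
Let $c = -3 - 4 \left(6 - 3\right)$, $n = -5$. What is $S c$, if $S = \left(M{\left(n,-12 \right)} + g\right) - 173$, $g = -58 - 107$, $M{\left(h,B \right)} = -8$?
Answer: $5190$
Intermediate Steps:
$g = -165$ ($g = -58 - 107 = -165$)
$c = -15$ ($c = -3 - 4 \left(6 - 3\right) = -3 - 12 = -15$)
$S = -346$ ($S = \left(-8 - 165\right) - 173 = -173 - 173 = -346$)
$S c = \left(-346\right) \left(-15\right) = 5190$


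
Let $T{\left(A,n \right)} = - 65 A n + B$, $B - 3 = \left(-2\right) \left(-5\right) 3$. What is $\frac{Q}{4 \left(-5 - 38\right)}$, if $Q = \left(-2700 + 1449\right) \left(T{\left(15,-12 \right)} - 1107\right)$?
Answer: $\frac{6646563}{86} \approx 77286.0$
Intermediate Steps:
$B = 33$ ($B = 3 + \left(-2\right) \left(-5\right) 3 = 3 + 10 \cdot 3 = 3 + 30 = 33$)
$T{\left(A,n \right)} = 33 - 65 A n$ ($T{\left(A,n \right)} = - 65 A n + 33 = 33 - 65 A n$)
$Q = -13293126$ ($Q = \left(-2700 + 1449\right) \left(\left(33 - 975 \left(-12\right)\right) - 1107\right) = - 1251 \left(\left(33 + 11700\right) - 1107\right) = - 1251 \left(11733 - 1107\right) = \left(-1251\right) 10626 = -13293126$)
$\frac{Q}{4 \left(-5 - 38\right)} = - \frac{13293126}{4 \left(-5 - 38\right)} = - \frac{13293126}{4 \left(-43\right)} = - \frac{13293126}{-172} = \left(-13293126\right) \left(- \frac{1}{172}\right) = \frac{6646563}{86}$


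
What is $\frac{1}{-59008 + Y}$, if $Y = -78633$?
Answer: $- \frac{1}{137641} \approx -7.2653 \cdot 10^{-6}$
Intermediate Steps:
$\frac{1}{-59008 + Y} = \frac{1}{-59008 - 78633} = \frac{1}{-137641} = - \frac{1}{137641}$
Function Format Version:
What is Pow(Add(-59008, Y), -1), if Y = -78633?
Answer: Rational(-1, 137641) ≈ -7.2653e-6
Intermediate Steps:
Pow(Add(-59008, Y), -1) = Pow(Add(-59008, -78633), -1) = Pow(-137641, -1) = Rational(-1, 137641)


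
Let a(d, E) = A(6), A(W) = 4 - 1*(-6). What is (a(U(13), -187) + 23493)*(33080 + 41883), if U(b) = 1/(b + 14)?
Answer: 1761855389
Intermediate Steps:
A(W) = 10 (A(W) = 4 + 6 = 10)
U(b) = 1/(14 + b)
a(d, E) = 10
(a(U(13), -187) + 23493)*(33080 + 41883) = (10 + 23493)*(33080 + 41883) = 23503*74963 = 1761855389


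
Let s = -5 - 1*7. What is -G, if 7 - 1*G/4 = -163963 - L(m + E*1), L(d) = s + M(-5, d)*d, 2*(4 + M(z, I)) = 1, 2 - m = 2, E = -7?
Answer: -655930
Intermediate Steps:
m = 0 (m = 2 - 1*2 = 2 - 2 = 0)
M(z, I) = -7/2 (M(z, I) = -4 + (½)*1 = -4 + ½ = -7/2)
s = -12 (s = -5 - 7 = -12)
L(d) = -12 - 7*d/2
G = 655930 (G = 28 - 4*(-163963 - (-12 - 7*(0 - 7*1)/2)) = 28 - 4*(-163963 - (-12 - 7*(0 - 7)/2)) = 28 - 4*(-163963 - (-12 - 7/2*(-7))) = 28 - 4*(-163963 - (-12 + 49/2)) = 28 - 4*(-163963 - 1*25/2) = 28 - 4*(-163963 - 25/2) = 28 - 4*(-327951/2) = 28 + 655902 = 655930)
-G = -1*655930 = -655930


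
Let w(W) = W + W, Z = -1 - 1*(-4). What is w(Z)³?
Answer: 216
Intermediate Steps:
Z = 3 (Z = -1 + 4 = 3)
w(W) = 2*W
w(Z)³ = (2*3)³ = 6³ = 216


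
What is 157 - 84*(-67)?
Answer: 5785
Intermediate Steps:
157 - 84*(-67) = 157 + 5628 = 5785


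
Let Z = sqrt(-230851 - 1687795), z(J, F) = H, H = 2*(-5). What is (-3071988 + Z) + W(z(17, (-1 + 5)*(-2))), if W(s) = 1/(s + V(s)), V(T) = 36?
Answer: -79871687/26 + I*sqrt(1918646) ≈ -3.072e+6 + 1385.2*I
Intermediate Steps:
H = -10
z(J, F) = -10
Z = I*sqrt(1918646) (Z = sqrt(-1918646) = I*sqrt(1918646) ≈ 1385.2*I)
W(s) = 1/(36 + s) (W(s) = 1/(s + 36) = 1/(36 + s))
(-3071988 + Z) + W(z(17, (-1 + 5)*(-2))) = (-3071988 + I*sqrt(1918646)) + 1/(36 - 10) = (-3071988 + I*sqrt(1918646)) + 1/26 = -79871687/26 + I*sqrt(1918646)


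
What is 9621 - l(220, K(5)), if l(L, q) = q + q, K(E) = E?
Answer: 9611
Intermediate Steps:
l(L, q) = 2*q
9621 - l(220, K(5)) = 9621 - 2*5 = 9621 - 1*10 = 9621 - 10 = 9611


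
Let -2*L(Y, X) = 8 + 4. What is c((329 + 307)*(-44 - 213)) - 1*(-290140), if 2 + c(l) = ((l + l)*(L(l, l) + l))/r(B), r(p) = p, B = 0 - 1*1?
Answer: -53434783894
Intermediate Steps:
L(Y, X) = -6 (L(Y, X) = -(8 + 4)/2 = -1/2*12 = -6)
B = -1 (B = 0 - 1 = -1)
c(l) = -2 - 2*l*(-6 + l) (c(l) = -2 + ((l + l)*(-6 + l))/(-1) = -2 + ((2*l)*(-6 + l))*(-1) = -2 + (2*l*(-6 + l))*(-1) = -2 - 2*l*(-6 + l))
c((329 + 307)*(-44 - 213)) - 1*(-290140) = (-2 - 2*(-44 - 213)**2*(329 + 307)**2 + 12*((329 + 307)*(-44 - 213))) - 1*(-290140) = (-2 - 2*(636*(-257))**2 + 12*(636*(-257))) + 290140 = (-2 - 2*(-163452)**2 + 12*(-163452)) + 290140 = (-2 - 2*26716556304 - 1961424) + 290140 = (-2 - 53433112608 - 1961424) + 290140 = -53435074034 + 290140 = -53434783894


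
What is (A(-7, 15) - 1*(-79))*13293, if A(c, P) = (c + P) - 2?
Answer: 1129905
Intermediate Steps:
A(c, P) = -2 + P + c (A(c, P) = (P + c) - 2 = -2 + P + c)
(A(-7, 15) - 1*(-79))*13293 = ((-2 + 15 - 7) - 1*(-79))*13293 = (6 + 79)*13293 = 85*13293 = 1129905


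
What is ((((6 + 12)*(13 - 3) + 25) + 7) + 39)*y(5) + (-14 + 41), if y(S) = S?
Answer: 1282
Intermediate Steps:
((((6 + 12)*(13 - 3) + 25) + 7) + 39)*y(5) + (-14 + 41) = ((((6 + 12)*(13 - 3) + 25) + 7) + 39)*5 + (-14 + 41) = (((18*10 + 25) + 7) + 39)*5 + 27 = (((180 + 25) + 7) + 39)*5 + 27 = ((205 + 7) + 39)*5 + 27 = (212 + 39)*5 + 27 = 251*5 + 27 = 1255 + 27 = 1282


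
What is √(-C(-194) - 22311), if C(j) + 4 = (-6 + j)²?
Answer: 3*I*√6923 ≈ 249.61*I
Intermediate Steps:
C(j) = -4 + (-6 + j)²
√(-C(-194) - 22311) = √(-(-4 + (-6 - 194)²) - 22311) = √(-(-4 + (-200)²) - 22311) = √(-(-4 + 40000) - 22311) = √(-1*39996 - 22311) = √(-39996 - 22311) = √(-62307) = 3*I*√6923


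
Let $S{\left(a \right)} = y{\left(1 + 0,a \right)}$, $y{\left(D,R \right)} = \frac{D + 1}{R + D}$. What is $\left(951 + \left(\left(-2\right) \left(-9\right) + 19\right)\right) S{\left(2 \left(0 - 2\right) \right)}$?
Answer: $- \frac{1976}{3} \approx -658.67$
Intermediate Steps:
$y{\left(D,R \right)} = \frac{1 + D}{D + R}$
$S{\left(a \right)} = \frac{2}{1 + a}$ ($S{\left(a \right)} = \frac{1 + \left(1 + 0\right)}{\left(1 + 0\right) + a} = \frac{1 + 1}{1 + a} = \frac{1}{1 + a} 2 = \frac{2}{1 + a}$)
$\left(951 + \left(\left(-2\right) \left(-9\right) + 19\right)\right) S{\left(2 \left(0 - 2\right) \right)} = \left(951 + \left(\left(-2\right) \left(-9\right) + 19\right)\right) \frac{2}{1 + 2 \left(0 - 2\right)} = \left(951 + \left(18 + 19\right)\right) \frac{2}{1 + 2 \left(-2\right)} = \left(951 + 37\right) \frac{2}{1 - 4} = 988 \frac{2}{-3} = 988 \cdot 2 \left(- \frac{1}{3}\right) = 988 \left(- \frac{2}{3}\right) = - \frac{1976}{3}$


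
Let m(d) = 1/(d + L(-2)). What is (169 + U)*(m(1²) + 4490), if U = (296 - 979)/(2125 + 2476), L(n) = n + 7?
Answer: 3488347621/4601 ≈ 7.5817e+5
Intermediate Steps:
L(n) = 7 + n
m(d) = 1/(5 + d) (m(d) = 1/(d + (7 - 2)) = 1/(d + 5) = 1/(5 + d))
U = -683/4601 ≈ -0.14845
(169 + U)*(m(1²) + 4490) = (169 - 683/4601)*(1/(5 + 1²) + 4490) = 776886*(1/(5 + 1) + 4490)/4601 = 776886*(1/6 + 4490)/4601 = 776886*(⅙ + 4490)/4601 = (776886/4601)*(26941/6) = 3488347621/4601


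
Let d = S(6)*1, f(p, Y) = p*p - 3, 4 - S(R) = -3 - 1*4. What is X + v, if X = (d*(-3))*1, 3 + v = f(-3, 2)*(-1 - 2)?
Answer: -54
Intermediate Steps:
S(R) = 11 (S(R) = 4 - (-3 - 1*4) = 4 - (-3 - 4) = 4 - 1*(-7) = 4 + 7 = 11)
f(p, Y) = -3 + p² (f(p, Y) = p² - 3 = -3 + p²)
v = -21 (v = -3 + (-3 + (-3)²)*(-1 - 2) = -3 + (-3 + 9)*(-3) = -3 + 6*(-3) = -3 - 18 = -21)
d = 11 (d = 11*1 = 11)
X = -33 (X = (11*(-3))*1 = -33*1 = -33)
X + v = -33 - 21 = -54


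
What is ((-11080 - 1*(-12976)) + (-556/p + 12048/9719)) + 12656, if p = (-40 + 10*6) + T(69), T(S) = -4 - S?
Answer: 7501879372/515107 ≈ 14564.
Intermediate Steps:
p = -53 (p = (-40 + 10*6) + (-4 - 1*69) = (-40 + 60) + (-4 - 69) = 20 - 73 = -53)
((-11080 - 1*(-12976)) + (-556/p + 12048/9719)) + 12656 = ((-11080 - 1*(-12976)) + (-556/(-53) + 12048/9719)) + 12656 = ((-11080 + 12976) + (-556*(-1/53) + 12048*(1/9719))) + 12656 = (1896 + (556/53 + 12048/9719)) + 12656 = (1896 + 6042308/515107) + 12656 = 982685180/515107 + 12656 = 7501879372/515107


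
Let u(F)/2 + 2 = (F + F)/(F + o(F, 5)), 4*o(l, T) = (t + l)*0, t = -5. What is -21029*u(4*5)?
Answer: 0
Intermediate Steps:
o(l, T) = 0 (o(l, T) = ((-5 + l)*0)/4 = (¼)*0 = 0)
u(F) = 0 (u(F) = -4 + 2*((F + F)/(F + 0)) = -4 + 2*((2*F)/F) = -4 + 2*2 = -4 + 4 = 0)
-21029*u(4*5) = -21029*0 = 0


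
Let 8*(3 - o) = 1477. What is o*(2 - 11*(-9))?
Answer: -146753/8 ≈ -18344.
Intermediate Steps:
o = -1453/8 (o = 3 - 1/8*1477 = 3 - 1477/8 = -1453/8 ≈ -181.63)
o*(2 - 11*(-9)) = -1453*(2 - 11*(-9))/8 = -1453*(2 + 99)/8 = -1453/8*101 = -146753/8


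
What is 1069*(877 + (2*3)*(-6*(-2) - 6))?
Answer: 975997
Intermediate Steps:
1069*(877 + (2*3)*(-6*(-2) - 6)) = 1069*(877 + 6*(12 - 6)) = 1069*(877 + 6*6) = 1069*(877 + 36) = 1069*913 = 975997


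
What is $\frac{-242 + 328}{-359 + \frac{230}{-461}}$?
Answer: $- \frac{39646}{165729} \approx -0.23922$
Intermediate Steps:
$\frac{-242 + 328}{-359 + \frac{230}{-461}} = \frac{86}{-359 + 230 \left(- \frac{1}{461}\right)} = \frac{86}{-359 - \frac{230}{461}} = \frac{86}{- \frac{165729}{461}} = 86 \left(- \frac{461}{165729}\right) = - \frac{39646}{165729}$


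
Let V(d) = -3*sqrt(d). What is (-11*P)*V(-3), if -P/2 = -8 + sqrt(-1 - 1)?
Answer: 66*sqrt(6) + 528*I*sqrt(3) ≈ 161.67 + 914.52*I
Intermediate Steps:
P = 16 - 2*I*sqrt(2) (P = -2*(-8 + sqrt(-1 - 1)) = -2*(-8 + sqrt(-2)) = -2*(-8 + I*sqrt(2)) = 16 - 2*I*sqrt(2) ≈ 16.0 - 2.8284*I)
(-11*P)*V(-3) = (-11*(16 - 2*I*sqrt(2)))*(-3*I*sqrt(3)) = (-176 + 22*I*sqrt(2))*(-3*I*sqrt(3)) = -3*I*sqrt(3)*(-176 + 22*I*sqrt(2))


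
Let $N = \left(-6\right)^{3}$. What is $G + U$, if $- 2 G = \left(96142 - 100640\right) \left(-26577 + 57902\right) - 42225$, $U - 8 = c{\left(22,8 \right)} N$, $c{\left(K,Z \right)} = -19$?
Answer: $\frac{140950299}{2} \approx 7.0475 \cdot 10^{7}$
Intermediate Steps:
$N = -216$
$U = 4112$ ($U = 8 - -4104 = 8 + 4104 = 4112$)
$G = \frac{140942075}{2}$ ($G = - \frac{\left(96142 - 100640\right) \left(-26577 + 57902\right) - 42225}{2} = - \frac{\left(-4498\right) 31325 - 42225}{2} = - \frac{-140899850 - 42225}{2} = \left(- \frac{1}{2}\right) \left(-140942075\right) = \frac{140942075}{2} \approx 7.0471 \cdot 10^{7}$)
$G + U = \frac{140942075}{2} + 4112 = \frac{140950299}{2}$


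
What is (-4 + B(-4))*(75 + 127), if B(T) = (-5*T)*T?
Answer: -16968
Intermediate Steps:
B(T) = -5*T²
(-4 + B(-4))*(75 + 127) = (-4 - 5*(-4)²)*(75 + 127) = (-4 - 5*16)*202 = (-4 - 80)*202 = -84*202 = -16968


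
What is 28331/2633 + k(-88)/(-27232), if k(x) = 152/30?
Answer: 2893111693/268881960 ≈ 10.760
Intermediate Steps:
k(x) = 76/15 (k(x) = 152*(1/30) = 76/15)
28331/2633 + k(-88)/(-27232) = 28331/2633 + (76/15)/(-27232) = 28331*(1/2633) + (76/15)*(-1/27232) = 28331/2633 - 19/102120 = 2893111693/268881960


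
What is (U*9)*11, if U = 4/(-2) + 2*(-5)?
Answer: -1188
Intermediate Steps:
U = -12 (U = 4*(-½) - 10 = -2 - 10 = -12)
(U*9)*11 = -12*9*11 = -108*11 = -1188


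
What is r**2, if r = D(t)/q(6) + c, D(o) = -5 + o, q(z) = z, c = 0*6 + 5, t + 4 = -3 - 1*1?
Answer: 289/36 ≈ 8.0278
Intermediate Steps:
t = -8 (t = -4 + (-3 - 1*1) = -4 + (-3 - 1) = -4 - 4 = -8)
c = 5 (c = 0 + 5 = 5)
r = 17/6 (r = (-5 - 8)/6 + 5 = -13*1/6 + 5 = -13/6 + 5 = 17/6 ≈ 2.8333)
r**2 = (17/6)**2 = 289/36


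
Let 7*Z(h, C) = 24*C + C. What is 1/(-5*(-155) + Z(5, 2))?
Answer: 7/5475 ≈ 0.0012785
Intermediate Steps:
Z(h, C) = 25*C/7 (Z(h, C) = (24*C + C)/7 = (25*C)/7 = 25*C/7)
1/(-5*(-155) + Z(5, 2)) = 1/(-5*(-155) + (25/7)*2) = 1/(775 + 50/7) = 1/(5475/7) = 7/5475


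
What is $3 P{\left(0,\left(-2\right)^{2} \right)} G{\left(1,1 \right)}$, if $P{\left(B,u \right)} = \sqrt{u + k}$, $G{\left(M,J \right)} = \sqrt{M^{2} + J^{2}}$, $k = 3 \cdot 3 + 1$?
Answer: $6 \sqrt{7} \approx 15.875$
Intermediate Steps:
$k = 10$ ($k = 9 + 1 = 10$)
$G{\left(M,J \right)} = \sqrt{J^{2} + M^{2}}$
$P{\left(B,u \right)} = \sqrt{10 + u}$ ($P{\left(B,u \right)} = \sqrt{u + 10} = \sqrt{10 + u}$)
$3 P{\left(0,\left(-2\right)^{2} \right)} G{\left(1,1 \right)} = 3 \sqrt{10 + \left(-2\right)^{2}} \sqrt{1^{2} + 1^{2}} = 3 \sqrt{10 + 4} \sqrt{1 + 1} = 3 \sqrt{14} \sqrt{2} = 6 \sqrt{7}$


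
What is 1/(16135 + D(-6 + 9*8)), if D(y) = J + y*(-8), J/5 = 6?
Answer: 1/15637 ≈ 6.3951e-5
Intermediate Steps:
J = 30 (J = 5*6 = 30)
D(y) = 30 - 8*y (D(y) = 30 + y*(-8) = 30 - 8*y)
1/(16135 + D(-6 + 9*8)) = 1/(16135 + (30 - 8*(-6 + 9*8))) = 1/(16135 + (30 - 8*(-6 + 72))) = 1/(16135 + (30 - 8*66)) = 1/(16135 + (30 - 528)) = 1/(16135 - 498) = 1/15637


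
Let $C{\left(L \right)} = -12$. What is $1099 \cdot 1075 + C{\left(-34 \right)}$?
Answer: $1181413$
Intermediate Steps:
$1099 \cdot 1075 + C{\left(-34 \right)} = 1099 \cdot 1075 - 12 = 1181425 - 12 = 1181413$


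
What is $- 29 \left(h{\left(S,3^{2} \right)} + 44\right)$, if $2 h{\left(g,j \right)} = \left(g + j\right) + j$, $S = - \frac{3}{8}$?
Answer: $- \frac{24505}{16} \approx -1531.6$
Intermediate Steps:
$S = - \frac{3}{8}$ ($S = \left(-3\right) \frac{1}{8} = - \frac{3}{8} \approx -0.375$)
$h{\left(g,j \right)} = j + \frac{g}{2}$ ($h{\left(g,j \right)} = \frac{\left(g + j\right) + j}{2} = \frac{g + 2 j}{2} = j + \frac{g}{2}$)
$- 29 \left(h{\left(S,3^{2} \right)} + 44\right) = - 29 \left(\left(3^{2} + \frac{1}{2} \left(- \frac{3}{8}\right)\right) + 44\right) = - 29 \left(\left(9 - \frac{3}{16}\right) + 44\right) = - 29 \left(\frac{141}{16} + 44\right) = \left(-29\right) \frac{845}{16} = - \frac{24505}{16}$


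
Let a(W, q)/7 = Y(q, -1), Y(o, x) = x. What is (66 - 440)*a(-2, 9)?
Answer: 2618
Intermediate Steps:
a(W, q) = -7 (a(W, q) = 7*(-1) = -7)
(66 - 440)*a(-2, 9) = (66 - 440)*(-7) = -374*(-7) = 2618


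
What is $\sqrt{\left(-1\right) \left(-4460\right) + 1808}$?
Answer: $2 \sqrt{1567} \approx 79.171$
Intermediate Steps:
$\sqrt{\left(-1\right) \left(-4460\right) + 1808} = \sqrt{4460 + 1808} = \sqrt{6268} = 2 \sqrt{1567}$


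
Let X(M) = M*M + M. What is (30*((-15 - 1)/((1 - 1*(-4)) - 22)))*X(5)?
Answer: 14400/17 ≈ 847.06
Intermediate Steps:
X(M) = M + M**2 (X(M) = M**2 + M = M + M**2)
(30*((-15 - 1)/((1 - 1*(-4)) - 22)))*X(5) = (30*((-15 - 1)/((1 - 1*(-4)) - 22)))*(5*(1 + 5)) = (30*(-16/((1 + 4) - 22)))*(5*6) = (30*(-16/(5 - 22)))*30 = (30*(-16/(-17)))*30 = (30*(-16*(-1/17)))*30 = (30*(16/17))*30 = (480/17)*30 = 14400/17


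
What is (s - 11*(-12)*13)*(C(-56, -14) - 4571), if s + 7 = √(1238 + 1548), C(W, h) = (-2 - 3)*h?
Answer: -7692209 - 4501*√2786 ≈ -7.9298e+6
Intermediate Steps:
C(W, h) = -5*h
s = -7 + √2786 (s = -7 + √(1238 + 1548) = -7 + √2786 ≈ 45.783)
(s - 11*(-12)*13)*(C(-56, -14) - 4571) = ((-7 + √2786) - 11*(-12)*13)*(-5*(-14) - 4571) = ((-7 + √2786) + 132*13)*(70 - 4571) = ((-7 + √2786) + 1716)*(-4501) = (1709 + √2786)*(-4501) = -7692209 - 4501*√2786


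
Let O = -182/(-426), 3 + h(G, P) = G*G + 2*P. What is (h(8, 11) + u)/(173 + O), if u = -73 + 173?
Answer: 38979/36940 ≈ 1.0552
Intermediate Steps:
h(G, P) = -3 + G**2 + 2*P (h(G, P) = -3 + (G*G + 2*P) = -3 + (G**2 + 2*P) = -3 + G**2 + 2*P)
u = 100
O = 91/213 (O = -182*(-1/426) = 91/213 ≈ 0.42723)
(h(8, 11) + u)/(173 + O) = ((-3 + 8**2 + 2*11) + 100)/(173 + 91/213) = ((-3 + 64 + 22) + 100)/(36940/213) = (83 + 100)*(213/36940) = 183*(213/36940) = 38979/36940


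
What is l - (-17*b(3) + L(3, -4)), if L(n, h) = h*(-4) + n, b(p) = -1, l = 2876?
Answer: 2840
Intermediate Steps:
L(n, h) = n - 4*h (L(n, h) = -4*h + n = n - 4*h)
l - (-17*b(3) + L(3, -4)) = 2876 - (-17*(-1) + (3 - 4*(-4))) = 2876 - (17 + (3 + 16)) = 2876 - (17 + 19) = 2876 - 1*36 = 2876 - 36 = 2840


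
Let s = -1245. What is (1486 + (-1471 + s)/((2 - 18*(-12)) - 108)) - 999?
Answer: 25427/55 ≈ 462.31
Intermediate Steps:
(1486 + (-1471 + s)/((2 - 18*(-12)) - 108)) - 999 = (1486 + (-1471 - 1245)/((2 - 18*(-12)) - 108)) - 999 = (1486 - 2716/((2 + 216) - 108)) - 999 = (1486 - 2716/(218 - 108)) - 999 = (1486 - 2716/110) - 999 = (1486 - 2716*1/110) - 999 = (1486 - 1358/55) - 999 = 80372/55 - 999 = 25427/55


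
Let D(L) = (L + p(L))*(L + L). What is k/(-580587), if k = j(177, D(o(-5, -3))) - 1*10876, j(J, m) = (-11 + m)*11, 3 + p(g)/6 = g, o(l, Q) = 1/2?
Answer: 22313/1161174 ≈ 0.019216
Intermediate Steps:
o(l, Q) = 1/2
p(g) = -18 + 6*g
D(L) = 2*L*(-18 + 7*L) (D(L) = (L + (-18 + 6*L))*(L + L) = (-18 + 7*L)*(2*L) = 2*L*(-18 + 7*L))
j(J, m) = -121 + 11*m
k = -22313/2 (k = (-121 + 11*(2*(1/2)*(-18 + 7*(1/2)))) - 1*10876 = (-121 + 11*(2*(1/2)*(-18 + 7/2))) - 10876 = (-121 + 11*(2*(1/2)*(-29/2))) - 10876 = (-121 + 11*(-29/2)) - 10876 = (-121 - 319/2) - 10876 = -561/2 - 10876 = -22313/2 ≈ -11157.)
k/(-580587) = -22313/2/(-580587) = -22313/2*(-1/580587) = 22313/1161174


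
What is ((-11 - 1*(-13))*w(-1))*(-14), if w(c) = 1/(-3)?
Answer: 28/3 ≈ 9.3333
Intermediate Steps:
w(c) = -⅓
((-11 - 1*(-13))*w(-1))*(-14) = ((-11 - 1*(-13))*(-⅓))*(-14) = ((-11 + 13)*(-⅓))*(-14) = (2*(-⅓))*(-14) = -⅔*(-14) = 28/3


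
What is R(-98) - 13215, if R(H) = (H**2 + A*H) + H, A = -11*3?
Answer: -475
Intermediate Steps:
A = -33
R(H) = H**2 - 32*H (R(H) = (H**2 - 33*H) + H = H**2 - 32*H)
R(-98) - 13215 = -98*(-32 - 98) - 13215 = -98*(-130) - 13215 = 12740 - 13215 = -475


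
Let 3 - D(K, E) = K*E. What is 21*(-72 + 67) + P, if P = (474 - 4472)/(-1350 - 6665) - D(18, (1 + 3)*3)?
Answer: 869618/8015 ≈ 108.50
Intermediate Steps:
D(K, E) = 3 - E*K (D(K, E) = 3 - K*E = 3 - E*K)
P = 1711193/8015 (P = (474 - 4472)/(-1350 - 6665) - (3 - 1*(1 + 3)*3*18) = -3998/(-8015) - (3 - 1*4*3*18) = -3998*(-1/8015) - (3 - 1*12*18) = 3998/8015 - (3 - 216) = 3998/8015 - 1*(-213) = 3998/8015 + 213 = 1711193/8015 ≈ 213.50)
21*(-72 + 67) + P = 21*(-72 + 67) + 1711193/8015 = 21*(-5) + 1711193/8015 = -105 + 1711193/8015 = 869618/8015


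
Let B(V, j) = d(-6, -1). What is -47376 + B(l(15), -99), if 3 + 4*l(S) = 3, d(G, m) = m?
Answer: -47377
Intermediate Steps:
l(S) = 0 (l(S) = -¾ + (¼)*3 = -¾ + ¾ = 0)
B(V, j) = -1
-47376 + B(l(15), -99) = -47376 - 1 = -47377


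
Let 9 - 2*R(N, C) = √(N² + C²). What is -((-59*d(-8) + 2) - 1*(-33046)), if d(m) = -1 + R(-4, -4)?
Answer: -65683/2 - 118*√2 ≈ -33008.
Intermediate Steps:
R(N, C) = 9/2 - √(C² + N²)/2 (R(N, C) = 9/2 - √(N² + C²)/2 = 9/2 - √(C² + N²)/2)
d(m) = 7/2 - 2*√2 (d(m) = -1 + (9/2 - √((-4)² + (-4)²)/2) = -1 + (9/2 - √(16 + 16)/2) = -1 + (9/2 - 2*√2) = 7/2 - 2*√2)
-((-59*d(-8) + 2) - 1*(-33046)) = -((-59*(7/2 - 2*√2) + 2) - 1*(-33046)) = -(((-413/2 + 118*√2) + 2) + 33046) = -((-409/2 + 118*√2) + 33046) = -(65683/2 + 118*√2) = -65683/2 - 118*√2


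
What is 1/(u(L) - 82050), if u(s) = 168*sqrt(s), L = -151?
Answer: -13675/1122744054 - 14*I*sqrt(151)/561372027 ≈ -1.218e-5 - 3.0645e-7*I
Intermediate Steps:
1/(u(L) - 82050) = 1/(168*sqrt(-151) - 82050) = 1/(168*(I*sqrt(151)) - 82050) = 1/(168*I*sqrt(151) - 82050) = 1/(-82050 + 168*I*sqrt(151))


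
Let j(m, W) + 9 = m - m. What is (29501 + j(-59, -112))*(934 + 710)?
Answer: 48484848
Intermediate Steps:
j(m, W) = -9 (j(m, W) = -9 + (m - m) = -9 + 0 = -9)
(29501 + j(-59, -112))*(934 + 710) = (29501 - 9)*(934 + 710) = 29492*1644 = 48484848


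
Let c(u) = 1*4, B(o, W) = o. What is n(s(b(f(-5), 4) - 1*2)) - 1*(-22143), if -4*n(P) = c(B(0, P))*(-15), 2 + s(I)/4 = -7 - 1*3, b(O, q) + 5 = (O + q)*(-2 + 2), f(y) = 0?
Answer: 22158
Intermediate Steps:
c(u) = 4
b(O, q) = -5 (b(O, q) = -5 + (O + q)*(-2 + 2) = -5 + (O + q)*0 = -5 + 0 = -5)
s(I) = -48 (s(I) = -8 + 4*(-7 - 1*3) = -8 + 4*(-7 - 3) = -8 + 4*(-10) = -8 - 40 = -48)
n(P) = 15 (n(P) = -(-15) = -¼*(-60) = 15)
n(s(b(f(-5), 4) - 1*2)) - 1*(-22143) = 15 - 1*(-22143) = 15 + 22143 = 22158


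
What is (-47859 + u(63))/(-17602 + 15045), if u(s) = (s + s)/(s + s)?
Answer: 47858/2557 ≈ 18.716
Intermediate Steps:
u(s) = 1 (u(s) = (2*s)/((2*s)) = (2*s)*(1/(2*s)) = 1)
(-47859 + u(63))/(-17602 + 15045) = (-47859 + 1)/(-17602 + 15045) = -47858/(-2557) = -47858*(-1/2557) = 47858/2557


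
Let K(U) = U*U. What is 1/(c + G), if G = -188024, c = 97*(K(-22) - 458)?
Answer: -1/185502 ≈ -5.3908e-6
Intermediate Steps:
K(U) = U²
c = 2522 (c = 97*((-22)² - 458) = 97*(484 - 458) = 97*26 = 2522)
1/(c + G) = 1/(2522 - 188024) = 1/(-185502) = -1/185502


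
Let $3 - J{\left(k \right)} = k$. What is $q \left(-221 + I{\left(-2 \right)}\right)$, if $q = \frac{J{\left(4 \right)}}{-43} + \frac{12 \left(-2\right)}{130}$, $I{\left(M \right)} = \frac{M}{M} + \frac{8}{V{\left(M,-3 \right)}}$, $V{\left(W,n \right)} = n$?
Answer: $\frac{301268}{8385} \approx 35.929$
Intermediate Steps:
$J{\left(k \right)} = 3 - k$
$I{\left(M \right)} = - \frac{5}{3}$ ($I{\left(M \right)} = \frac{M}{M} + \frac{8}{-3} = 1 + 8 \left(- \frac{1}{3}\right) = 1 - \frac{8}{3} = - \frac{5}{3}$)
$q = - \frac{451}{2795}$ ($q = \frac{3 - 4}{-43} + \frac{12 \left(-2\right)}{130} = \left(3 - 4\right) \left(- \frac{1}{43}\right) - \frac{12}{65} = \left(-1\right) \left(- \frac{1}{43}\right) - \frac{12}{65} = \frac{1}{43} - \frac{12}{65} = - \frac{451}{2795} \approx -0.16136$)
$q \left(-221 + I{\left(-2 \right)}\right) = - \frac{451 \left(-221 - \frac{5}{3}\right)}{2795} = \left(- \frac{451}{2795}\right) \left(- \frac{668}{3}\right) = \frac{301268}{8385}$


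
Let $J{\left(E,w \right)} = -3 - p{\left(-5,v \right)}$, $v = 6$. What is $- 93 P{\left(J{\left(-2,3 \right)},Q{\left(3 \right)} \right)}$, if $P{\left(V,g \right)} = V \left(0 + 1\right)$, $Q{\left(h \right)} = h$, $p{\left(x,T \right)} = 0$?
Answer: $279$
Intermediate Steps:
$J{\left(E,w \right)} = -3$ ($J{\left(E,w \right)} = -3 - 0 = -3 + 0 = -3$)
$P{\left(V,g \right)} = V$ ($P{\left(V,g \right)} = V 1 = V$)
$- 93 P{\left(J{\left(-2,3 \right)},Q{\left(3 \right)} \right)} = \left(-93\right) \left(-3\right) = 279$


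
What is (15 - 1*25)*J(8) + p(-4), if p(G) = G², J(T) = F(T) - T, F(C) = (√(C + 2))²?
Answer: -4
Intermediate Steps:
F(C) = 2 + C (F(C) = (√(2 + C))² = 2 + C)
J(T) = 2 (J(T) = (2 + T) - T = 2)
(15 - 1*25)*J(8) + p(-4) = (15 - 1*25)*2 + (-4)² = (15 - 25)*2 + 16 = -10*2 + 16 = -20 + 16 = -4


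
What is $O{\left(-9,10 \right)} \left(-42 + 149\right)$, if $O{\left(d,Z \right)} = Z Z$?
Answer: $10700$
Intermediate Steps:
$O{\left(d,Z \right)} = Z^{2}$
$O{\left(-9,10 \right)} \left(-42 + 149\right) = 10^{2} \left(-42 + 149\right) = 100 \cdot 107 = 10700$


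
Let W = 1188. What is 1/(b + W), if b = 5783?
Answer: 1/6971 ≈ 0.00014345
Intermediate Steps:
1/(b + W) = 1/(5783 + 1188) = 1/6971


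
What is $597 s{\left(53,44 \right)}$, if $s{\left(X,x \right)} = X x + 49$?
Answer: $1421457$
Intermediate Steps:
$s{\left(X,x \right)} = 49 + X x$
$597 s{\left(53,44 \right)} = 597 \left(49 + 53 \cdot 44\right) = 597 \left(49 + 2332\right) = 597 \cdot 2381 = 1421457$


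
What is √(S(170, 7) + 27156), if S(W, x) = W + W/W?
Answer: √27327 ≈ 165.31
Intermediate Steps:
S(W, x) = 1 + W (S(W, x) = W + 1 = 1 + W)
√(S(170, 7) + 27156) = √((1 + 170) + 27156) = √(171 + 27156) = √27327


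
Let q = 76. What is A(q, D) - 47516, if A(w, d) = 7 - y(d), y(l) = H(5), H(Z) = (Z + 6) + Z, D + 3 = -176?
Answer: -47525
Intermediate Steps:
D = -179 (D = -3 - 176 = -179)
H(Z) = 6 + 2*Z (H(Z) = (6 + Z) + Z = 6 + 2*Z)
y(l) = 16 (y(l) = 6 + 2*5 = 6 + 10 = 16)
A(w, d) = -9 (A(w, d) = 7 - 1*16 = 7 - 16 = -9)
A(q, D) - 47516 = -9 - 47516 = -47525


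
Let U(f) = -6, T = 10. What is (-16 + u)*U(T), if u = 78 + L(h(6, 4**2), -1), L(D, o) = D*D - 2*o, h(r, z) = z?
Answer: -1920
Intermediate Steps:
L(D, o) = D**2 - 2*o
u = 336 (u = 78 + ((4**2)**2 - 2*(-1)) = 78 + (16**2 + 2) = 78 + (256 + 2) = 78 + 258 = 336)
(-16 + u)*U(T) = (-16 + 336)*(-6) = 320*(-6) = -1920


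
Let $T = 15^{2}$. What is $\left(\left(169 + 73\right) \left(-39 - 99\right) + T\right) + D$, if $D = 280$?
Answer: $-32891$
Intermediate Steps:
$T = 225$
$\left(\left(169 + 73\right) \left(-39 - 99\right) + T\right) + D = \left(\left(169 + 73\right) \left(-39 - 99\right) + 225\right) + 280 = \left(242 \left(-138\right) + 225\right) + 280 = \left(-33396 + 225\right) + 280 = -33171 + 280 = -32891$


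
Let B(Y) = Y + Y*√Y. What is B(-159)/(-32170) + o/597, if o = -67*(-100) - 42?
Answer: 214282783/19205490 + 159*I*√159/32170 ≈ 11.157 + 0.062322*I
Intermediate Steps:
B(Y) = Y + Y^(3/2)
o = 6658 (o = 6700 - 42 = 6658)
B(-159)/(-32170) + o/597 = (-159 + (-159)^(3/2))/(-32170) + 6658/597 = (-159 - 159*I*√159)*(-1/32170) + 6658*(1/597) = (159/32170 + 159*I*√159/32170) + 6658/597 = 214282783/19205490 + 159*I*√159/32170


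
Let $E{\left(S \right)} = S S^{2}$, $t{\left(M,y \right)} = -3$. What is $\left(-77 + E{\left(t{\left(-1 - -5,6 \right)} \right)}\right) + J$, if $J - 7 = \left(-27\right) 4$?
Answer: $-205$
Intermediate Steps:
$J = -101$ ($J = 7 - 108 = -101$)
$E{\left(S \right)} = S^{3}$
$\left(-77 + E{\left(t{\left(-1 - -5,6 \right)} \right)}\right) + J = \left(-77 + \left(-3\right)^{3}\right) - 101 = \left(-77 - 27\right) - 101 = -104 - 101 = -205$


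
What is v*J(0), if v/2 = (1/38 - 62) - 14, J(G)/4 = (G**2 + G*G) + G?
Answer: 0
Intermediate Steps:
J(G) = 4*G + 8*G**2 (J(G) = 4*((G**2 + G*G) + G) = 4*((G**2 + G**2) + G) = 4*(2*G**2 + G) = 4*(G + 2*G**2) = 4*G + 8*G**2)
v = -2887/19 (v = 2*((1/38 - 62) - 14) = 2*(-2355/38 - 14) = 2*(-2887/38) = -2887/19 ≈ -151.95)
v*J(0) = -11548*0*(1 + 2*0)/19 = -11548*0*(1 + 0)/19 = -11548*0/19 = -2887/19*0 = 0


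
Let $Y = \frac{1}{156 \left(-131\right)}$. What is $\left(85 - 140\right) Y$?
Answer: $\frac{55}{20436} \approx 0.0026913$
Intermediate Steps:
$Y = - \frac{1}{20436}$ ($Y = \frac{1}{156} \left(- \frac{1}{131}\right) = - \frac{1}{20436} \approx -4.8933 \cdot 10^{-5}$)
$\left(85 - 140\right) Y = \left(85 - 140\right) \left(- \frac{1}{20436}\right) = \left(-55\right) \left(- \frac{1}{20436}\right) = \frac{55}{20436}$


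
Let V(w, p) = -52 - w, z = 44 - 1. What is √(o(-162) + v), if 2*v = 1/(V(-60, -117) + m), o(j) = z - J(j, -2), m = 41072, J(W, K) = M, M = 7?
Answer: √15188102735/20540 ≈ 6.0000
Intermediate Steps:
J(W, K) = 7
z = 43
o(j) = 36 (o(j) = 43 - 1*7 = 43 - 7 = 36)
v = 1/82160 (v = 1/(2*((-52 - 1*(-60)) + 41072)) = 1/(2*((-52 + 60) + 41072)) = 1/(2*(8 + 41072)) = (½)/41080 = (½)*(1/41080) = 1/82160 ≈ 1.2171e-5)
√(o(-162) + v) = √(36 + 1/82160) = √(2957761/82160) = √15188102735/20540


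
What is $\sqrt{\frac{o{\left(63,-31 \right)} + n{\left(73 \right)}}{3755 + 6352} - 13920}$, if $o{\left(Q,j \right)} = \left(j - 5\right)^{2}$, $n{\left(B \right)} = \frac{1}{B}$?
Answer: $\frac{i \sqrt{841943554977269}}{245937} \approx 117.98 i$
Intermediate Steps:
$o{\left(Q,j \right)} = \left(-5 + j\right)^{2}$
$\sqrt{\frac{o{\left(63,-31 \right)} + n{\left(73 \right)}}{3755 + 6352} - 13920} = \sqrt{\frac{\left(-5 - 31\right)^{2} + \frac{1}{73}}{3755 + 6352} - 13920} = \sqrt{\frac{\left(-36\right)^{2} + \frac{1}{73}}{10107} - 13920} = \sqrt{\left(1296 + \frac{1}{73}\right) \frac{1}{10107} - 13920} = \sqrt{\frac{94609}{73} \cdot \frac{1}{10107} - 13920} = \sqrt{\frac{94609}{737811} - 13920} = \sqrt{- \frac{10270234511}{737811}} = \frac{i \sqrt{841943554977269}}{245937}$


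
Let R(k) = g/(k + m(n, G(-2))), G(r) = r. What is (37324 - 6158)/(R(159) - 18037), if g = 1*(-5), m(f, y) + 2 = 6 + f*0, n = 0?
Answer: -2540029/1470018 ≈ -1.7279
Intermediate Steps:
m(f, y) = 4 (m(f, y) = -2 + (6 + f*0) = -2 + (6 + 0) = -2 + 6 = 4)
g = -5
R(k) = -5/(4 + k) (R(k) = -5/(k + 4) = -5/(4 + k))
(37324 - 6158)/(R(159) - 18037) = (37324 - 6158)/(-5/(4 + 159) - 18037) = 31166/(-5/163 - 18037) = 31166/(-2940036/163) = 31166*(-163/2940036) = -2540029/1470018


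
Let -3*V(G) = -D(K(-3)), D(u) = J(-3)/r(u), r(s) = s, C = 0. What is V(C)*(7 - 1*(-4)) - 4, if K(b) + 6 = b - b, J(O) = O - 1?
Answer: -14/9 ≈ -1.5556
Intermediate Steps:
J(O) = -1 + O
K(b) = -6 (K(b) = -6 + (b - b) = -6 + 0 = -6)
D(u) = -4/u (D(u) = (-1 - 3)/u = -4/u)
V(G) = 2/9 (V(G) = -(-1)*(-4/(-6))/3 = -(-1)*(-4*(-⅙))/3 = -(-1)*2/(3*3) = -⅓*(-⅔) = 2/9)
V(C)*(7 - 1*(-4)) - 4 = 2*(7 - 1*(-4))/9 - 4 = 2*(7 + 4)/9 - 4 = (2/9)*11 - 4 = 22/9 - 4 = -14/9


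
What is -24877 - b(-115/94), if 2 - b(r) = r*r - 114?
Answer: -220824923/8836 ≈ -24992.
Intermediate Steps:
b(r) = 116 - r² (b(r) = 2 - (r*r - 114) = 2 - (r² - 114) = 2 - (-114 + r²) = 2 + (114 - r²) = 116 - r²)
-24877 - b(-115/94) = -24877 - (116 - (-115/94)²) = -24877 - (116 - 1*13225/8836) = -24877 - (116 - 13225/8836) = -24877 - 1*1011751/8836 = -24877 - 1011751/8836 = -220824923/8836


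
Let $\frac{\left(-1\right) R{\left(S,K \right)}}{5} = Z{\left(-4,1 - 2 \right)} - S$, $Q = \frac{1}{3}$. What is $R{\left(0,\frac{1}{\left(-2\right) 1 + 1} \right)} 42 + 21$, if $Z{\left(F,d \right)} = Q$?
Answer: $-49$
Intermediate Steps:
$Q = \frac{1}{3} \approx 0.33333$
$Z{\left(F,d \right)} = \frac{1}{3}$
$R{\left(S,K \right)} = - \frac{5}{3} + 5 S$ ($R{\left(S,K \right)} = - 5 \left(\frac{1}{3} - S\right) = - \frac{5}{3} + 5 S$)
$R{\left(0,\frac{1}{\left(-2\right) 1 + 1} \right)} 42 + 21 = \left(- \frac{5}{3} + 5 \cdot 0\right) 42 + 21 = \left(- \frac{5}{3} + 0\right) 42 + 21 = \left(- \frac{5}{3}\right) 42 + 21 = -70 + 21 = -49$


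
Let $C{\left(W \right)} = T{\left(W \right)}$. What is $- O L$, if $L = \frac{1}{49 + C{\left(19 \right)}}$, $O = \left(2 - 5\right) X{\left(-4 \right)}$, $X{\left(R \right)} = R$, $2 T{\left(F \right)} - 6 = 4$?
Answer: $- \frac{2}{9} \approx -0.22222$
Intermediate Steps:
$T{\left(F \right)} = 5$ ($T{\left(F \right)} = 3 + \frac{1}{2} \cdot 4 = 3 + 2 = 5$)
$C{\left(W \right)} = 5$
$O = 12$ ($O = \left(2 - 5\right) \left(-4\right) = \left(-3\right) \left(-4\right) = 12$)
$L = \frac{1}{54}$ ($L = \frac{1}{49 + 5} = \frac{1}{54} \approx 0.018519$)
$- O L = \left(-1\right) 12 \cdot \frac{1}{54} = \left(-12\right) \frac{1}{54} = - \frac{2}{9}$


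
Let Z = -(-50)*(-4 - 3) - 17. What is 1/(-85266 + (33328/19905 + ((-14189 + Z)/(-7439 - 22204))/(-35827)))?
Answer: -7046501114235/600815165771409034 ≈ -1.1728e-5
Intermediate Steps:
Z = -367 (Z = -(-50)*(-7) - 17 = -10*35 - 17 = -350 - 17 = -367)
1/(-85266 + (33328/19905 + ((-14189 + Z)/(-7439 - 22204))/(-35827))) = 1/(-85266 + (33328/19905 + ((-14189 - 367)/(-7439 - 22204))/(-35827))) = 1/(-85266 + (33328*(1/19905) - 14556/(-29643)*(-1/35827))) = 1/(-85266 + (33328/19905 - 14556*(-1/29643)*(-1/35827))) = 1/(-85266 + (33328/19905 + (4852/9881)*(-1/35827))) = 1/(-85266 + (33328/19905 - 4852/354006587)) = 1/(-85266 + 11798234952476/7046501114235) = 1/(-600815165771409034/7046501114235) = -7046501114235/600815165771409034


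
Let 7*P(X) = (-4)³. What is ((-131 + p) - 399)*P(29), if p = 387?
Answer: 9152/7 ≈ 1307.4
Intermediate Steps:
P(X) = -64/7 (P(X) = (⅐)*(-4)³ = (⅐)*(-64) = -64/7)
((-131 + p) - 399)*P(29) = ((-131 + 387) - 399)*(-64/7) = (256 - 399)*(-64/7) = -143*(-64/7) = 9152/7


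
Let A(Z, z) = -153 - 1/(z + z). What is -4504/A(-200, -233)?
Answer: 2098864/71297 ≈ 29.438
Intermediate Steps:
A(Z, z) = -153 - 1/(2*z)
-4504/A(-200, -233) = -4504/(-153 - 1/2/(-233)) = -4504/(-153 - 1/2*(-1/233)) = -4504/(-153 + 1/466) = -4504/(-71297/466) = -4504*(-466/71297) = 2098864/71297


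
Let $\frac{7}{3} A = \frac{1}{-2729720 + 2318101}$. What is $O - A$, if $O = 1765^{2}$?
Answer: $\frac{8976000594928}{2881333} \approx 3.1152 \cdot 10^{6}$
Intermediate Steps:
$O = 3115225$
$A = - \frac{3}{2881333}$ ($A = \frac{3}{7 \left(-2729720 + 2318101\right)} = \frac{3}{7 \left(-411619\right)} = \frac{3}{7} \left(- \frac{1}{411619}\right) = - \frac{3}{2881333} \approx -1.0412 \cdot 10^{-6}$)
$O - A = 3115225 - - \frac{3}{2881333} = 3115225 + \frac{3}{2881333} = \frac{8976000594928}{2881333}$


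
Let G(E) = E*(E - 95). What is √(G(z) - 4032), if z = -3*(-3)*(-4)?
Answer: 6*√19 ≈ 26.153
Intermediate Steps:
z = -36 (z = 9*(-4) = -36)
G(E) = E*(-95 + E)
√(G(z) - 4032) = √(-36*(-95 - 36) - 4032) = √(-36*(-131) - 4032) = √(4716 - 4032) = √684 = 6*√19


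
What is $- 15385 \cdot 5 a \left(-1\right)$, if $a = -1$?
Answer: $-76925$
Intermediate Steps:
$- 15385 \cdot 5 a \left(-1\right) = - 15385 \cdot 5 \left(-1\right) \left(-1\right) = - 15385 \left(\left(-5\right) \left(-1\right)\right) = \left(-15385\right) 5 = -76925$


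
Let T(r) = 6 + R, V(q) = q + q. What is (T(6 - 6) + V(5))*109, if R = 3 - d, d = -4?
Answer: 2507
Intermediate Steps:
R = 7 (R = 3 - 1*(-4) = 3 + 4 = 7)
V(q) = 2*q
T(r) = 13 (T(r) = 6 + 7 = 13)
(T(6 - 6) + V(5))*109 = (13 + 2*5)*109 = (13 + 10)*109 = 23*109 = 2507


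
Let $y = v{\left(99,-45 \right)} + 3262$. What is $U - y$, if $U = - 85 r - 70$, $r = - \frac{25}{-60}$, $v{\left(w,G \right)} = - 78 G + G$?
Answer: $- \frac{81989}{12} \approx -6832.4$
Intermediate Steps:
$v{\left(w,G \right)} = - 77 G$
$y = 6727$ ($y = \left(-77\right) \left(-45\right) + 3262 = 3465 + 3262 = 6727$)
$r = \frac{5}{12}$ ($r = \left(-25\right) \left(- \frac{1}{60}\right) = \frac{5}{12} \approx 0.41667$)
$U = - \frac{1265}{12}$ ($U = \left(-85\right) \frac{5}{12} - 70 = - \frac{425}{12} - 70 = - \frac{1265}{12} \approx -105.42$)
$U - y = - \frac{1265}{12} - 6727 = - \frac{81989}{12}$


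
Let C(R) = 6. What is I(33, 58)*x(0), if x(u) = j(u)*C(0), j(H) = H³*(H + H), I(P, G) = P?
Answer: 0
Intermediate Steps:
j(H) = 2*H⁴ (j(H) = H³*(2*H) = 2*H⁴)
x(u) = 12*u⁴ (x(u) = (2*u⁴)*6 = 12*u⁴)
I(33, 58)*x(0) = 33*(12*0⁴) = 33*(12*0) = 33*0 = 0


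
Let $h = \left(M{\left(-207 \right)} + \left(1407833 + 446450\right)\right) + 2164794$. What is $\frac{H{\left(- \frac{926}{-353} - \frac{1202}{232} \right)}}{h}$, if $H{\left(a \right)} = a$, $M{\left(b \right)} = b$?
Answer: $- \frac{104737}{164564688760} \approx -6.3645 \cdot 10^{-7}$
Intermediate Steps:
$h = 4018870$ ($h = \left(-207 + \left(1407833 + 446450\right)\right) + 2164794 = \left(-207 + 1854283\right) + 2164794 = 1854076 + 2164794 = 4018870$)
$\frac{H{\left(- \frac{926}{-353} - \frac{1202}{232} \right)}}{h} = \frac{- \frac{926}{-353} - \frac{1202}{232}}{4018870} = \left(\left(-926\right) \left(- \frac{1}{353}\right) - \frac{601}{116}\right) \frac{1}{4018870} = \left(\frac{926}{353} - \frac{601}{116}\right) \frac{1}{4018870} = \left(- \frac{104737}{40948}\right) \frac{1}{4018870} = - \frac{104737}{164564688760}$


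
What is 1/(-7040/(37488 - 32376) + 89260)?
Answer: 639/57036260 ≈ 1.1203e-5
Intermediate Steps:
1/(-7040/(37488 - 32376) + 89260) = 1/(-7040/5112 + 89260) = 1/(-7040*1/5112 + 89260) = 1/(-880/639 + 89260) = 1/(57036260/639) = 639/57036260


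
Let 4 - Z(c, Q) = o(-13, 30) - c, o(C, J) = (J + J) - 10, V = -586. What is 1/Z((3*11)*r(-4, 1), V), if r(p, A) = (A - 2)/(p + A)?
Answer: -1/35 ≈ -0.028571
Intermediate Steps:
o(C, J) = -10 + 2*J (o(C, J) = 2*J - 10 = -10 + 2*J)
r(p, A) = (-2 + A)/(A + p)
Z(c, Q) = -46 + c (Z(c, Q) = 4 - ((-10 + 2*30) - c) = 4 - ((-10 + 60) - c) = 4 - (50 - c) = 4 + (-50 + c) = -46 + c)
1/Z((3*11)*r(-4, 1), V) = 1/(-46 + (3*11)*((-2 + 1)/(1 - 4))) = 1/(-46 + 33*(-1/(-3))) = 1/(-46 + 33*(-⅓*(-1))) = 1/(-46 + 33*(⅓)) = 1/(-46 + 11) = 1/(-35) = -1/35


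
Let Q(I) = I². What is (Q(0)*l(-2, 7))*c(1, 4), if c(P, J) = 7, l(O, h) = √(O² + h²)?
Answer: 0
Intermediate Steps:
(Q(0)*l(-2, 7))*c(1, 4) = (0²*√((-2)² + 7²))*7 = (0*√(4 + 49))*7 = (0*√53)*7 = 0*7 = 0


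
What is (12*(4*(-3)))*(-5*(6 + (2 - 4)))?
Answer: 2880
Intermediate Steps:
(12*(4*(-3)))*(-5*(6 + (2 - 4))) = (12*(-12))*(-5*(6 - 2)) = -(-720)*4 = -144*(-20) = 2880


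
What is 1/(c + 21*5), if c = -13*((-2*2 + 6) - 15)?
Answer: 1/274 ≈ 0.0036496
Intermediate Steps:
c = 169 (c = -13*((-4 + 6) - 15) = -13*(2 - 15) = -13*(-13) = 169)
1/(c + 21*5) = 1/(169 + 21*5) = 1/(169 + 105) = 1/274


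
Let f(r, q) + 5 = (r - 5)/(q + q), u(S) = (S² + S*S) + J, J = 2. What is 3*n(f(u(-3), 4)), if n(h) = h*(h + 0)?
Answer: 1875/64 ≈ 29.297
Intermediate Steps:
u(S) = 2 + 2*S² (u(S) = (S² + S*S) + 2 = (S² + S²) + 2 = 2*S² + 2 = 2 + 2*S²)
f(r, q) = -5 + (-5 + r)/(2*q) (f(r, q) = -5 + (r - 5)/(q + q) = -5 + (-5 + r)/((2*q)) = -5 + (-5 + r)*(1/(2*q)) = -5 + (-5 + r)/(2*q))
n(h) = h² (n(h) = h*h = h²)
3*n(f(u(-3), 4)) = 3*((½)*(-5 + (2 + 2*(-3)²) - 10*4)/4)² = 3*((½)*(¼)*(-5 + (2 + 2*9) - 40))² = 3*((½)*(¼)*(-5 + (2 + 18) - 40))² = 3*((½)*(¼)*(-5 + 20 - 40))² = 3*((½)*(¼)*(-25))² = 3*(-25/8)² = 3*(625/64) = 1875/64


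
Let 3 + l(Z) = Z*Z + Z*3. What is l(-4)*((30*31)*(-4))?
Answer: -3720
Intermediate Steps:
l(Z) = -3 + Z**2 + 3*Z (l(Z) = -3 + (Z*Z + Z*3) = -3 + (Z**2 + 3*Z) = -3 + Z**2 + 3*Z)
l(-4)*((30*31)*(-4)) = (-3 + (-4)**2 + 3*(-4))*((30*31)*(-4)) = (-3 + 16 - 12)*(930*(-4)) = 1*(-3720) = -3720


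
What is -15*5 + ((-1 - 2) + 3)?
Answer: -75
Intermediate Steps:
-15*5 + ((-1 - 2) + 3) = -75 + (-3 + 3) = -75 + 0 = -75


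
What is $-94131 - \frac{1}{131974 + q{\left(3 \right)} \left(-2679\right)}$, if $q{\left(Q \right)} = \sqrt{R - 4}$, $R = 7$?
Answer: $- \frac{86182407707443}{915558187} - \frac{141 \sqrt{3}}{915558187} \approx -94131.0$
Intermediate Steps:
$q{\left(Q \right)} = \sqrt{3}$ ($q{\left(Q \right)} = \sqrt{7 - 4} = \sqrt{3}$)
$-94131 - \frac{1}{131974 + q{\left(3 \right)} \left(-2679\right)} = -94131 - \frac{1}{131974 + \sqrt{3} \left(-2679\right)} = -94131 - \frac{1}{131974 - 2679 \sqrt{3}}$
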